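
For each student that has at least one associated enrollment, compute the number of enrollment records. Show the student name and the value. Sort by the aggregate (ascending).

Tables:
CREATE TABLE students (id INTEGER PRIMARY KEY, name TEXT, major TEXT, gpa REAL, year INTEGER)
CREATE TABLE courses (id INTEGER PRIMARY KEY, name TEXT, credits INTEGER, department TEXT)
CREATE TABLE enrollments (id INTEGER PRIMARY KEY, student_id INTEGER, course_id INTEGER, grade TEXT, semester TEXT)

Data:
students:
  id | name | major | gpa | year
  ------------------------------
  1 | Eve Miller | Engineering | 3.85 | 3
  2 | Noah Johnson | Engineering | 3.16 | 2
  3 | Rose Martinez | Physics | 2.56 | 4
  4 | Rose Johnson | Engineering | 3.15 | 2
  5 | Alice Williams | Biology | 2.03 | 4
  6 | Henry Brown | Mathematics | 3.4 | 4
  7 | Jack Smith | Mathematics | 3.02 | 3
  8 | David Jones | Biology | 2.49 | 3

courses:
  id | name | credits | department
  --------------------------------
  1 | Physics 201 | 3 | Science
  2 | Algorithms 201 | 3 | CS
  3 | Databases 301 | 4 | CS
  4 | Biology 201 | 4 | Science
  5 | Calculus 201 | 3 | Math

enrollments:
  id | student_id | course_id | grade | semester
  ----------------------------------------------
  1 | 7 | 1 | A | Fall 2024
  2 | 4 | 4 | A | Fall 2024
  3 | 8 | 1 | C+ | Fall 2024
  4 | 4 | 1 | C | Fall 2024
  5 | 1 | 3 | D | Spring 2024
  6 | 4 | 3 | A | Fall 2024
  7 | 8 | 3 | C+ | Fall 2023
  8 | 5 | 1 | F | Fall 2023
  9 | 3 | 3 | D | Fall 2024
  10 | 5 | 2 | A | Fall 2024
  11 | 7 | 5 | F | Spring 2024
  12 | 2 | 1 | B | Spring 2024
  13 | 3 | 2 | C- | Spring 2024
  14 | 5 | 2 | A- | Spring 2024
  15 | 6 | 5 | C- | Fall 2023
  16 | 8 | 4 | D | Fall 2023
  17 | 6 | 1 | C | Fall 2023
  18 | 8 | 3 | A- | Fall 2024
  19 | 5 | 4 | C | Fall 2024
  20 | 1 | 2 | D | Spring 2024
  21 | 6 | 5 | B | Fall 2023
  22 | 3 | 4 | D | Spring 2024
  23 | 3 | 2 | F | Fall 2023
SELECT p.name, COUNT(*) AS n FROM enrollments c JOIN students p ON c.student_id = p.id GROUP BY p.id, p.name ORDER BY n ASC

Execution result:
name | n
Noah Johnson | 1
Eve Miller | 2
Jack Smith | 2
Rose Johnson | 3
Henry Brown | 3
Rose Martinez | 4
Alice Williams | 4
David Jones | 4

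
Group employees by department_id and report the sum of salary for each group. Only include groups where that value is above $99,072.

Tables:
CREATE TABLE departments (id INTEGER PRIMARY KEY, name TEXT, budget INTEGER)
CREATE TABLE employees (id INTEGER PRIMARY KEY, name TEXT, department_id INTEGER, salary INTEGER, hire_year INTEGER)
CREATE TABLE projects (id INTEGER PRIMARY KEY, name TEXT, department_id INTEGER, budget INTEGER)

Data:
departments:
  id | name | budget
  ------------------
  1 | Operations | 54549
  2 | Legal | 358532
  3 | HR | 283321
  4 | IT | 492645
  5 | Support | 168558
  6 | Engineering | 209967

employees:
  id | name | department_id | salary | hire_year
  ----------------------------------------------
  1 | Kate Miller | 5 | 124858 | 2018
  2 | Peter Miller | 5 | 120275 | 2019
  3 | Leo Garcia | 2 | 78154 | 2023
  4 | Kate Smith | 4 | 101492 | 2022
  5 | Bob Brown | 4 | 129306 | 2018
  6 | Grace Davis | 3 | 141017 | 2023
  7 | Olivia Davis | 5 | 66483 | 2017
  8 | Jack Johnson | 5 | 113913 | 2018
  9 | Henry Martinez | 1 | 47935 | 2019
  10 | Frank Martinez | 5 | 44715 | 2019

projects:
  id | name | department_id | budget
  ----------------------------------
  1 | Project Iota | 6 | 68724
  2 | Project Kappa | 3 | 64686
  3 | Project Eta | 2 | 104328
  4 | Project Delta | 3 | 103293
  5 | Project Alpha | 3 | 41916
SELECT department_id, SUM(salary) AS sum_salary FROM employees GROUP BY department_id HAVING SUM(salary) > 99072

Execution result:
department_id | sum_salary
3 | 141017
4 | 230798
5 | 470244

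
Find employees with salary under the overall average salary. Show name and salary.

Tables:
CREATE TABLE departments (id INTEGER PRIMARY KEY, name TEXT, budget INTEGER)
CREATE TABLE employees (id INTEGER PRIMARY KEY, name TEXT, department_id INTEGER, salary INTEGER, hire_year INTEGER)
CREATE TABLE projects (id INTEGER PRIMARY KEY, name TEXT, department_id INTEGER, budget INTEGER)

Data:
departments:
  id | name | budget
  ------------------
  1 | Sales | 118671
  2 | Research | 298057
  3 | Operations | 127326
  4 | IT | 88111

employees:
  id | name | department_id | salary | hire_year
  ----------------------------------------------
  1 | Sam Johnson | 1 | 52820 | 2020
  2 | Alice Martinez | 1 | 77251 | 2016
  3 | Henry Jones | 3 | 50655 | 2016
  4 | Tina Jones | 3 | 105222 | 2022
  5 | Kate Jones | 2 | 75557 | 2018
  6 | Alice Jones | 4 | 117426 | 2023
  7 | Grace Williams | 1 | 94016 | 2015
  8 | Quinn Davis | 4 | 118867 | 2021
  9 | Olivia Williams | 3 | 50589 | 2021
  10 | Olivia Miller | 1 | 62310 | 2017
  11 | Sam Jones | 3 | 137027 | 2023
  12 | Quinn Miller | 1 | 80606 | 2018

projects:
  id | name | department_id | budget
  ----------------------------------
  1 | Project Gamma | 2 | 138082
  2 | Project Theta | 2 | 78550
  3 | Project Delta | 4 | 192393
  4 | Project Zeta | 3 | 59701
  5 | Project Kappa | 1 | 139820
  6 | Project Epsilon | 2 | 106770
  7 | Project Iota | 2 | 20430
SELECT name, salary FROM employees WHERE salary < (SELECT AVG(salary) FROM employees)

Execution result:
name | salary
Sam Johnson | 52820
Alice Martinez | 77251
Henry Jones | 50655
Kate Jones | 75557
Olivia Williams | 50589
Olivia Miller | 62310
Quinn Miller | 80606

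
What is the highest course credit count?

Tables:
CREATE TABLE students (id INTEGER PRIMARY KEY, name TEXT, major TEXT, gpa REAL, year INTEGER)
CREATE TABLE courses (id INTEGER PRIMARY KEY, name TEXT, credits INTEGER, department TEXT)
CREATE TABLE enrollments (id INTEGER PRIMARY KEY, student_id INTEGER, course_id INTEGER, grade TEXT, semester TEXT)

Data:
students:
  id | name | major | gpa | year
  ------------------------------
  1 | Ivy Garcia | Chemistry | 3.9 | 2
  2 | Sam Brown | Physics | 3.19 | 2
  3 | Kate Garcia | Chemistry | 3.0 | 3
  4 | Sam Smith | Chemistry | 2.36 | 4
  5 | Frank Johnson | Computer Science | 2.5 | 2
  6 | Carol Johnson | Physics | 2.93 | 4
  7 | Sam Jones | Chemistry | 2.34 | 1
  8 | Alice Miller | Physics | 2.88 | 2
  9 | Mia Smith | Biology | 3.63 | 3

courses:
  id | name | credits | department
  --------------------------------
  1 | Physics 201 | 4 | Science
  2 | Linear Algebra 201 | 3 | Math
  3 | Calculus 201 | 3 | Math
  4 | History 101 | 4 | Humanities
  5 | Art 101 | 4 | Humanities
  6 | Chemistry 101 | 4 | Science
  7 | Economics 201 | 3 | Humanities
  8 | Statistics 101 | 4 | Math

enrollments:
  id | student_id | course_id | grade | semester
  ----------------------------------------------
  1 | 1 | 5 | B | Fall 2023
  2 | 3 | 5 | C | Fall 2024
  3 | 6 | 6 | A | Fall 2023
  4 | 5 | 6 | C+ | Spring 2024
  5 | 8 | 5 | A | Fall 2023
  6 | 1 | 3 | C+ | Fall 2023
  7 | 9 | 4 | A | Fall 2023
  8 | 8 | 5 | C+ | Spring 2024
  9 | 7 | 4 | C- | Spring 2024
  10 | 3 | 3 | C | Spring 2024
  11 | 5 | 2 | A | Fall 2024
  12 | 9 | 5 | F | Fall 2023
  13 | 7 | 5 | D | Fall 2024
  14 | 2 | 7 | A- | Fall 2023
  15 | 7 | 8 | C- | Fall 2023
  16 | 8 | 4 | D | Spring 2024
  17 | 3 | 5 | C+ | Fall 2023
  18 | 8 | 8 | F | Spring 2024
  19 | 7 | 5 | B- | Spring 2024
SELECT MAX(credits) FROM courses

Execution result:
4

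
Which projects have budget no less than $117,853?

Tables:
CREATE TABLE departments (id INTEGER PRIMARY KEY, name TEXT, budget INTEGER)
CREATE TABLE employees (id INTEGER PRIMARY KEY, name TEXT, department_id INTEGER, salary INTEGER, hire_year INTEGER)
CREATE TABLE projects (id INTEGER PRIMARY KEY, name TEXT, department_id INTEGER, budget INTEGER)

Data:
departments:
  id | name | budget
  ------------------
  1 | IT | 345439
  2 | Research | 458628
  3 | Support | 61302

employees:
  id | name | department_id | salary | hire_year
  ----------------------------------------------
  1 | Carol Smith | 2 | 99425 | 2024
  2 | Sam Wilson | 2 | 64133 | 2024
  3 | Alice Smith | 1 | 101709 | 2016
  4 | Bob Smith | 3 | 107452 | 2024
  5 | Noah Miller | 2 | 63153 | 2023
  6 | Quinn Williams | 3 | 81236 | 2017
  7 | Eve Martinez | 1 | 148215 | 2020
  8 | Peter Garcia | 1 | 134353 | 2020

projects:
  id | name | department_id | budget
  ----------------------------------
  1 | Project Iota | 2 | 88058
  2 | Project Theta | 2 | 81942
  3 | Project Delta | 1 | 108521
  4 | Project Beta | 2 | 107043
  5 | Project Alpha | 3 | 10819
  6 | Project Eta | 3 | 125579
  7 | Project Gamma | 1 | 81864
SELECT name, budget FROM projects WHERE budget >= 117853

Execution result:
name | budget
Project Eta | 125579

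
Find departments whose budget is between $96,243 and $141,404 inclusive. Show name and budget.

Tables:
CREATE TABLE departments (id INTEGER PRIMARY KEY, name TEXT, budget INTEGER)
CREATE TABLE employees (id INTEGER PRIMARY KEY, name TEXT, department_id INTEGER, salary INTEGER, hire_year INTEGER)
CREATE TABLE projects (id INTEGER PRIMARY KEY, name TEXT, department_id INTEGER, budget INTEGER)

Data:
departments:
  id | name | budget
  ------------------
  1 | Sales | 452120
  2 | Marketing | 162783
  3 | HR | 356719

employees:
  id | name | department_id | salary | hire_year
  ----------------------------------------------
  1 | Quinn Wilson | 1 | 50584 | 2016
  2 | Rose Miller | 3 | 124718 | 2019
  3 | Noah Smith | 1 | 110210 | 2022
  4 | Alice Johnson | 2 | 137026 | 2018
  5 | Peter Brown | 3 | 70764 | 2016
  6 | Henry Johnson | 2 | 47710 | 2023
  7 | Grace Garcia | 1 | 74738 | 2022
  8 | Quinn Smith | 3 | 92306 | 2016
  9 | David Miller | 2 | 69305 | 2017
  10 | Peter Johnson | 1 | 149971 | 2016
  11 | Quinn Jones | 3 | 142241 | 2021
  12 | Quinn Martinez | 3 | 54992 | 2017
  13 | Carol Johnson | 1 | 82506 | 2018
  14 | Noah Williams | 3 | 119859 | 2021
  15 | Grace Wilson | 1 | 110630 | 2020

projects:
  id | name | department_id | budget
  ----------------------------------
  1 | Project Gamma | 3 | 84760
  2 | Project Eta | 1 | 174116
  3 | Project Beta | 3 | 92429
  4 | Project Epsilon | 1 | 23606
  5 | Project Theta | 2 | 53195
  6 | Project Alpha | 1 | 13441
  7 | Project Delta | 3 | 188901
SELECT name, budget FROM departments WHERE budget BETWEEN 96243 AND 141404

Execution result:
(no rows)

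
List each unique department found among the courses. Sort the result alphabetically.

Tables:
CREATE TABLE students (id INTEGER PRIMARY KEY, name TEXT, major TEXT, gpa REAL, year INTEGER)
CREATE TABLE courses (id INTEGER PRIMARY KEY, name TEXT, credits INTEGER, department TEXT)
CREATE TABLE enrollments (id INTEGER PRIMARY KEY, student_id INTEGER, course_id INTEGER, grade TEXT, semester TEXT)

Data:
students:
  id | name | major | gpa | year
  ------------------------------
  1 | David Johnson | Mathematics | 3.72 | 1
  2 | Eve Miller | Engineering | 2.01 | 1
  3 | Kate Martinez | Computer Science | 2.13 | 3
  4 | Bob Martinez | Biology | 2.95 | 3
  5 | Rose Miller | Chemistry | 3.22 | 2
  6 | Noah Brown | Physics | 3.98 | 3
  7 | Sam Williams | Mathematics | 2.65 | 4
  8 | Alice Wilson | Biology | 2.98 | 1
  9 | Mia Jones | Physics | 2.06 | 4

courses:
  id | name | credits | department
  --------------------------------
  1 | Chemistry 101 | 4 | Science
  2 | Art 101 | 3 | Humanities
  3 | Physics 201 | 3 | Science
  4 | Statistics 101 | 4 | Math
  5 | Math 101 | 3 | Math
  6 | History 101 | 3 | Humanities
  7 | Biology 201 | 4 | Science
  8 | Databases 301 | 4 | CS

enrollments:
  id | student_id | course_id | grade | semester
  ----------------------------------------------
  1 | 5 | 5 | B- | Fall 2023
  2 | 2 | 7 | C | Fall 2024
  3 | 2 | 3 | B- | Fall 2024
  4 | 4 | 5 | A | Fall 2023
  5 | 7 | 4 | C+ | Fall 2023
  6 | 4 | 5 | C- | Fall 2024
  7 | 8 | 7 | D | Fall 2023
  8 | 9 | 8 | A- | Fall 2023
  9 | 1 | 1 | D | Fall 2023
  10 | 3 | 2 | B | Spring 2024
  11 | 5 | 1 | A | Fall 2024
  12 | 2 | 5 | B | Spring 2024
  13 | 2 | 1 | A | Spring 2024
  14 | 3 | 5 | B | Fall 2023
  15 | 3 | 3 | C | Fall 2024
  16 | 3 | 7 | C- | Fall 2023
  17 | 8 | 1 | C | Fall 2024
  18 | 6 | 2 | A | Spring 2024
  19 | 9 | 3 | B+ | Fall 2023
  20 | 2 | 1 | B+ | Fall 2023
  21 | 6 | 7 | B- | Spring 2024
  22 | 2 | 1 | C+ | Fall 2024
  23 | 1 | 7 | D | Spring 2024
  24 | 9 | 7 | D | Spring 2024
SELECT DISTINCT department FROM courses ORDER BY department

Execution result:
department
CS
Humanities
Math
Science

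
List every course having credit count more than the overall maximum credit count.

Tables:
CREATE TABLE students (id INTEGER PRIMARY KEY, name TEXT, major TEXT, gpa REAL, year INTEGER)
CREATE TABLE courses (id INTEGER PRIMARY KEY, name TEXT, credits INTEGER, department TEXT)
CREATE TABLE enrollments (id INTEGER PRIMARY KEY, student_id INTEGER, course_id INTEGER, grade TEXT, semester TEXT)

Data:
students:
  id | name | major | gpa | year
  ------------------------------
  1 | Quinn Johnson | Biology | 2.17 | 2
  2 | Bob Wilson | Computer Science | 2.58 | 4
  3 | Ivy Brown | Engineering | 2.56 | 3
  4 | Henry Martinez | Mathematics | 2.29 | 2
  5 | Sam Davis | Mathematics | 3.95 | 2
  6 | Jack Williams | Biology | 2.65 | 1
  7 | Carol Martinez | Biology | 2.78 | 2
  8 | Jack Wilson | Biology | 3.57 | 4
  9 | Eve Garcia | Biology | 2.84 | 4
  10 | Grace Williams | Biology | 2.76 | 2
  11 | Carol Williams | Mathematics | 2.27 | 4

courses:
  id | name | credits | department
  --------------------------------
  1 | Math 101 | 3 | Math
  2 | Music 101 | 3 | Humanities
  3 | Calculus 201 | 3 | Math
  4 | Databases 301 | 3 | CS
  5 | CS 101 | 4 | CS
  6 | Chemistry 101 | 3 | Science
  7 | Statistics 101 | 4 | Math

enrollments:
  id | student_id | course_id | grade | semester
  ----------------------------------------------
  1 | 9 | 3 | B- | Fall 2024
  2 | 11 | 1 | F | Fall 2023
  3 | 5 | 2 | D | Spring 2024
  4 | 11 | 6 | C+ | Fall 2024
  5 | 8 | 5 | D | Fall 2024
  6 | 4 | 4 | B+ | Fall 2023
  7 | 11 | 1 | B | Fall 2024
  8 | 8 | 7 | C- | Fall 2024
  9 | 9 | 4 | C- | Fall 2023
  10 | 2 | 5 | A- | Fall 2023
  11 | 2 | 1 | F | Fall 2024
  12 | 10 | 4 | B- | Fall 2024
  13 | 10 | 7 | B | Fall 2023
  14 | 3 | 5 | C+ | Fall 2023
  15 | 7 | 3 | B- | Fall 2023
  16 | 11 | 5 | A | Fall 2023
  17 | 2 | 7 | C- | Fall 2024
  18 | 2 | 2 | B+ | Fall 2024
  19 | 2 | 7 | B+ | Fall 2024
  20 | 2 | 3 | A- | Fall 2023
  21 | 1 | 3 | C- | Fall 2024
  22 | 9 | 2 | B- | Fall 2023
SELECT name, credits FROM courses WHERE credits > (SELECT MAX(credits) FROM courses)

Execution result:
(no rows)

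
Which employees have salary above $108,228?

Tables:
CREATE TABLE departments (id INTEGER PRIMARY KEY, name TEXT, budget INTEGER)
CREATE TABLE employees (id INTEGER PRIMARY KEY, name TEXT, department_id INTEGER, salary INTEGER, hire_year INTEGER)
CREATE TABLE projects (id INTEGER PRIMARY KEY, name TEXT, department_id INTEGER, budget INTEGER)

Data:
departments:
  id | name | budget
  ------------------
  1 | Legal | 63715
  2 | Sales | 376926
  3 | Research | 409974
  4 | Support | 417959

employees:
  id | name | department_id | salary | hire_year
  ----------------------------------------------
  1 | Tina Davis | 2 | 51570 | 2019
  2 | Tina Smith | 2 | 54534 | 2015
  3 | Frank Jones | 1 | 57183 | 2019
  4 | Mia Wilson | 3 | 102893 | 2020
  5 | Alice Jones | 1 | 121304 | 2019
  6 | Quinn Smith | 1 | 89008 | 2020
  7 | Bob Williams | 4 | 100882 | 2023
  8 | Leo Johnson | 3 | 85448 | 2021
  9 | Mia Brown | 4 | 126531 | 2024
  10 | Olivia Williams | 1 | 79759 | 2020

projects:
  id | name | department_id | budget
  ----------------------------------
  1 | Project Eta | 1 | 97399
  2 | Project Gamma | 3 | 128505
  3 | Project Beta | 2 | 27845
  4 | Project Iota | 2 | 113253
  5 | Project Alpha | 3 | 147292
SELECT name, salary FROM employees WHERE salary > 108228

Execution result:
name | salary
Alice Jones | 121304
Mia Brown | 126531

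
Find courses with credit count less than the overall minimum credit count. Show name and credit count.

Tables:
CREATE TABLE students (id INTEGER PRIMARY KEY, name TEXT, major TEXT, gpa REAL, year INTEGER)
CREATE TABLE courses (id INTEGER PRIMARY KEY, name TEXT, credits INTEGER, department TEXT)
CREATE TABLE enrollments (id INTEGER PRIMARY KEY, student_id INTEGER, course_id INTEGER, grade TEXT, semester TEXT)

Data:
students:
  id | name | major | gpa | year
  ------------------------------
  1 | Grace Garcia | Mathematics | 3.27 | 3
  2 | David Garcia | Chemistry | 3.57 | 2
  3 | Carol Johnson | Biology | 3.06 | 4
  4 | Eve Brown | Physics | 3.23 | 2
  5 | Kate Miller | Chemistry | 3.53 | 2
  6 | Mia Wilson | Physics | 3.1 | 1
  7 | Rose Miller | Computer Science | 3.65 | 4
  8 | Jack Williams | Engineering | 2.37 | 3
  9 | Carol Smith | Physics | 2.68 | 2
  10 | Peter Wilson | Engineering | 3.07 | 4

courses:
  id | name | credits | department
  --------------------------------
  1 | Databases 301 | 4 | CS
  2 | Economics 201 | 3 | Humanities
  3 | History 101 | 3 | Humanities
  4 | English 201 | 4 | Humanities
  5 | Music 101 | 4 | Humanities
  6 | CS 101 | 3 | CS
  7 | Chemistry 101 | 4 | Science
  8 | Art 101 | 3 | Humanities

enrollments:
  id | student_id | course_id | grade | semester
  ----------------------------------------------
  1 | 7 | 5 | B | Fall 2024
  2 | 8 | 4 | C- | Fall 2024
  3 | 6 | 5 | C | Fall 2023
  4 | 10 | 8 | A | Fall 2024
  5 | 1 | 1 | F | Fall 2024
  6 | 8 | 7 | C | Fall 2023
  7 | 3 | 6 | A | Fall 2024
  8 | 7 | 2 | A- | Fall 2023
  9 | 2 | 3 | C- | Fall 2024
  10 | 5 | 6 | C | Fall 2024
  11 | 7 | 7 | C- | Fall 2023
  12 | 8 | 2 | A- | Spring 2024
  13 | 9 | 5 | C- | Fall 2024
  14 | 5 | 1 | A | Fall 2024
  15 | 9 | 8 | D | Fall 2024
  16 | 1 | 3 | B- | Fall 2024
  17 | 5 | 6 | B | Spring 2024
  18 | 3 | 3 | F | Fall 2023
SELECT name, credits FROM courses WHERE credits < (SELECT MIN(credits) FROM courses)

Execution result:
(no rows)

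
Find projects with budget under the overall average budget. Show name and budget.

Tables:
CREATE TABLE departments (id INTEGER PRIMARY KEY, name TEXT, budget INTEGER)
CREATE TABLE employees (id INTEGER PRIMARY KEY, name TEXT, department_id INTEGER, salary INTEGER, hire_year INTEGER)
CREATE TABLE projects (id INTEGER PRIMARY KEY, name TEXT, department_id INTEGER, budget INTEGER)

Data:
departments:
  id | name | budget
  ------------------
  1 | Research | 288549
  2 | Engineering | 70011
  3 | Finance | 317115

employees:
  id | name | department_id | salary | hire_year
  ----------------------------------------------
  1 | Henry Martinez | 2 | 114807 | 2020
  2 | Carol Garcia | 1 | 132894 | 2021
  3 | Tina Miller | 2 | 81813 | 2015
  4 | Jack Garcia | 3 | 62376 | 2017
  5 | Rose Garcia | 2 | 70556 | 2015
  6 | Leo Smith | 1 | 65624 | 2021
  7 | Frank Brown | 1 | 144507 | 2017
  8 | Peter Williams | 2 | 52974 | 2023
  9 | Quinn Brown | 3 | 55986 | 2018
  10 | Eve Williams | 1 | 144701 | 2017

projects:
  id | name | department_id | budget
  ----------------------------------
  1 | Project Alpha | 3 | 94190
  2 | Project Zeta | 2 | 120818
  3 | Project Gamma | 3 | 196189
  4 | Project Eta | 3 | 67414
SELECT name, budget FROM projects WHERE budget < (SELECT AVG(budget) FROM projects)

Execution result:
name | budget
Project Alpha | 94190
Project Eta | 67414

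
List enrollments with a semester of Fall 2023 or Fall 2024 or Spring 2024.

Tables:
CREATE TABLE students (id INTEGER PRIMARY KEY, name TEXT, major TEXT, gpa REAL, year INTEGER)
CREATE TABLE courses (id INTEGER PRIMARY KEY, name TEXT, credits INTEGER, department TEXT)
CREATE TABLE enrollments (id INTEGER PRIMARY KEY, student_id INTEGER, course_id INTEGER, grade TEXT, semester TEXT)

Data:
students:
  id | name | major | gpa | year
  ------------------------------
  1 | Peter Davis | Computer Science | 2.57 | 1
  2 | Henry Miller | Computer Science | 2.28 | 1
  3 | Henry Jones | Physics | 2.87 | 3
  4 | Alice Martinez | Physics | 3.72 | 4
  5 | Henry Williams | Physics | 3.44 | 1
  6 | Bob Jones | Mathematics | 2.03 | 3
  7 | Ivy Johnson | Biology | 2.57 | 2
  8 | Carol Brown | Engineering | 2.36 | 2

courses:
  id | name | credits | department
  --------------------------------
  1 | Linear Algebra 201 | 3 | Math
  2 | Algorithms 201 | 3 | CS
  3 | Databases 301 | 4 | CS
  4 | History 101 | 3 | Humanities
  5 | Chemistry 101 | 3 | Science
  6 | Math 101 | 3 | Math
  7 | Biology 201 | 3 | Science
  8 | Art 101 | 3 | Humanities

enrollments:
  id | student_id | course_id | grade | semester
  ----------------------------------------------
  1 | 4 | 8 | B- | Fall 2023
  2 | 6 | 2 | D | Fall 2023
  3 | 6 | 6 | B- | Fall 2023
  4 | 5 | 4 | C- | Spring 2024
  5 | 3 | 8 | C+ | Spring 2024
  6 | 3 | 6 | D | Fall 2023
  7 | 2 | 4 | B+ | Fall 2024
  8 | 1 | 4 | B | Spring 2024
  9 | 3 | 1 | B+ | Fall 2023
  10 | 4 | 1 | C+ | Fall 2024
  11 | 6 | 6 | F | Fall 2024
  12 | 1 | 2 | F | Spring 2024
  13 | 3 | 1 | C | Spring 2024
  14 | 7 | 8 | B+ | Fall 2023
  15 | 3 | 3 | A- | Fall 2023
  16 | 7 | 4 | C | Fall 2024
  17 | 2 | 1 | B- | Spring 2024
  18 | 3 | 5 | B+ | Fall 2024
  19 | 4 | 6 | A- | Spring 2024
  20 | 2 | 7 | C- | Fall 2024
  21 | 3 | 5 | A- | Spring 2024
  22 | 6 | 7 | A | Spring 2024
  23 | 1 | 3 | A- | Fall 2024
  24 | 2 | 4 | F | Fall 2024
SELECT id, semester FROM enrollments WHERE semester IN ('Fall 2023', 'Fall 2024', 'Spring 2024')

Execution result:
id | semester
1 | Fall 2023
2 | Fall 2023
3 | Fall 2023
4 | Spring 2024
5 | Spring 2024
6 | Fall 2023
7 | Fall 2024
8 | Spring 2024
9 | Fall 2023
10 | Fall 2024
11 | Fall 2024
12 | Spring 2024
13 | Spring 2024
14 | Fall 2023
15 | Fall 2023
16 | Fall 2024
17 | Spring 2024
18 | Fall 2024
19 | Spring 2024
20 | Fall 2024
21 | Spring 2024
22 | Spring 2024
23 | Fall 2024
24 | Fall 2024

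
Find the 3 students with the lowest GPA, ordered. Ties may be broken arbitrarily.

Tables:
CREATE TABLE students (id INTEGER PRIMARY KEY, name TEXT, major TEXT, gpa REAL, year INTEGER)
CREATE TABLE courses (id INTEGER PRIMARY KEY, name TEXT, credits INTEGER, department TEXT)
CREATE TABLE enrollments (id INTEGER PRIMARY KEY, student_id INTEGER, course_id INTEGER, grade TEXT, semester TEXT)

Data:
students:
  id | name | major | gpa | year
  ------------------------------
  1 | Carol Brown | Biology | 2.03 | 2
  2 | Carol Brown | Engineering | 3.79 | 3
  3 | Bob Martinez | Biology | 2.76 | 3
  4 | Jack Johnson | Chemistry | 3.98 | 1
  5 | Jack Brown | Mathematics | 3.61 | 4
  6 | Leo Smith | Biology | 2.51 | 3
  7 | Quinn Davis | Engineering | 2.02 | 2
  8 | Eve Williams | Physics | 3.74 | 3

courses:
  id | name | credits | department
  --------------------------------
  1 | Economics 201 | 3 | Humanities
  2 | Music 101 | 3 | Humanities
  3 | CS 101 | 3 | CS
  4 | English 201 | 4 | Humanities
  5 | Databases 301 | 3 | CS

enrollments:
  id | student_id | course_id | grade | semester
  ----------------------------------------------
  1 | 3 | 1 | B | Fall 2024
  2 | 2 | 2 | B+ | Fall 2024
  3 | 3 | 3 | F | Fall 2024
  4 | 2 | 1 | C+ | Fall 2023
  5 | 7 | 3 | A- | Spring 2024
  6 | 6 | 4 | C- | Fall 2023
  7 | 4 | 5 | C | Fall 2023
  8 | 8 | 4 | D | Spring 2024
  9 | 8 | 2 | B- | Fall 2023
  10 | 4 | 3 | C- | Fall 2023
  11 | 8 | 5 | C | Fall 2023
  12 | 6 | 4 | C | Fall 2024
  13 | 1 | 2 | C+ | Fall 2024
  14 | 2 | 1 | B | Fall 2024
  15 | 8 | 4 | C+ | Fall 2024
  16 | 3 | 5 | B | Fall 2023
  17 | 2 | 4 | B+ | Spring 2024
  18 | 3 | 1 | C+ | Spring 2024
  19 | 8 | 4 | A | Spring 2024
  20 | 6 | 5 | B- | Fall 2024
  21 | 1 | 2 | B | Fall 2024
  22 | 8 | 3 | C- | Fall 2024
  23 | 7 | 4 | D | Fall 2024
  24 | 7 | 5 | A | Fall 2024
SELECT name, gpa FROM students ORDER BY gpa ASC LIMIT 3

Execution result:
name | gpa
Quinn Davis | 2.02
Carol Brown | 2.03
Leo Smith | 2.51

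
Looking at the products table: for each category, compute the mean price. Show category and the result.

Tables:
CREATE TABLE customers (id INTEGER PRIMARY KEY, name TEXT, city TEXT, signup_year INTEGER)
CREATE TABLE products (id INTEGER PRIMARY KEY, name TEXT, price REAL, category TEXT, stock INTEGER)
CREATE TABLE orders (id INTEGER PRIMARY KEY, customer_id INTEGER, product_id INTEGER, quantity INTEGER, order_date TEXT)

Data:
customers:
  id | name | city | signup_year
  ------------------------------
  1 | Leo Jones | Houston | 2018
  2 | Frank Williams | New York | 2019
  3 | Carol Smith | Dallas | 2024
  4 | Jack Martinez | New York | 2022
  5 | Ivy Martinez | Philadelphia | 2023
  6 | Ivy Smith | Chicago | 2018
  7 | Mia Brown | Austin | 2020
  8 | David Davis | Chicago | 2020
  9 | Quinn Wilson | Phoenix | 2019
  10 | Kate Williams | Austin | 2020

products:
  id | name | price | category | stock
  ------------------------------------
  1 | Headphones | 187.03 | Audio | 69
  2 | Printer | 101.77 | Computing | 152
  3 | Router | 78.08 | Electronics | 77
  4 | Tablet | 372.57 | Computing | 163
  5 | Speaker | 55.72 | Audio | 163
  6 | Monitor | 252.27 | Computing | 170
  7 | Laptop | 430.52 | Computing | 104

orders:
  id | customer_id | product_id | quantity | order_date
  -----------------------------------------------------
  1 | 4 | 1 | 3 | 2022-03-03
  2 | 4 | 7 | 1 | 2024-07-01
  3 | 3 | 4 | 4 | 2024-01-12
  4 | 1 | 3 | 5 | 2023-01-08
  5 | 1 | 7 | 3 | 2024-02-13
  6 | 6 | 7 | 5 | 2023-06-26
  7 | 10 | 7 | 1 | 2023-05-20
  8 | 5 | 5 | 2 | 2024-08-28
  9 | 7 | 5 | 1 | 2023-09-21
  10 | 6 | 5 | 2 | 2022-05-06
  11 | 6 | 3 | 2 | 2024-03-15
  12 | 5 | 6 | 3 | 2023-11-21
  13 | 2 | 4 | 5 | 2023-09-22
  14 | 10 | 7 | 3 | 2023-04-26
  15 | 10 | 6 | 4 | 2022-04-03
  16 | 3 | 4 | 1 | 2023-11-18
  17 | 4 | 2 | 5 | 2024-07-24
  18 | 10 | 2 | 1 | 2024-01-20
SELECT category, AVG(price) AS avg_price FROM products GROUP BY category

Execution result:
category | avg_price
Audio | 121.38
Computing | 289.28
Electronics | 78.08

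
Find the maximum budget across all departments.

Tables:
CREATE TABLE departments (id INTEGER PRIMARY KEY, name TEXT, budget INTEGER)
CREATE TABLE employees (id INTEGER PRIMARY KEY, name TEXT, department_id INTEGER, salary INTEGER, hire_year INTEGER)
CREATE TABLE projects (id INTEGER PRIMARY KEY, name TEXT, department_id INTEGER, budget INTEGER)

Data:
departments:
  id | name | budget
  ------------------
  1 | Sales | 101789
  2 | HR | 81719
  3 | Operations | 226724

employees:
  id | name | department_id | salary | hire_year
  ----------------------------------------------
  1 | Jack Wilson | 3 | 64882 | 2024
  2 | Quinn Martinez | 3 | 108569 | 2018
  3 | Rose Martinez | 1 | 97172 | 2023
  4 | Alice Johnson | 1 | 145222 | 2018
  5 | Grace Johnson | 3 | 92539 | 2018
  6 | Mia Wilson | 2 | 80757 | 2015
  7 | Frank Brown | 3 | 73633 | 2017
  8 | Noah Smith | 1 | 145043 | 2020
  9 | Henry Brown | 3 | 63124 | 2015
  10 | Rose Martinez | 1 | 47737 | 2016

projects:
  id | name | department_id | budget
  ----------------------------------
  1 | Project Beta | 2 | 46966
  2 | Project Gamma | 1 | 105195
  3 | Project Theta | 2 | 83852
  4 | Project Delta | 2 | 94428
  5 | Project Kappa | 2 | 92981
SELECT MAX(budget) FROM departments

Execution result:
226724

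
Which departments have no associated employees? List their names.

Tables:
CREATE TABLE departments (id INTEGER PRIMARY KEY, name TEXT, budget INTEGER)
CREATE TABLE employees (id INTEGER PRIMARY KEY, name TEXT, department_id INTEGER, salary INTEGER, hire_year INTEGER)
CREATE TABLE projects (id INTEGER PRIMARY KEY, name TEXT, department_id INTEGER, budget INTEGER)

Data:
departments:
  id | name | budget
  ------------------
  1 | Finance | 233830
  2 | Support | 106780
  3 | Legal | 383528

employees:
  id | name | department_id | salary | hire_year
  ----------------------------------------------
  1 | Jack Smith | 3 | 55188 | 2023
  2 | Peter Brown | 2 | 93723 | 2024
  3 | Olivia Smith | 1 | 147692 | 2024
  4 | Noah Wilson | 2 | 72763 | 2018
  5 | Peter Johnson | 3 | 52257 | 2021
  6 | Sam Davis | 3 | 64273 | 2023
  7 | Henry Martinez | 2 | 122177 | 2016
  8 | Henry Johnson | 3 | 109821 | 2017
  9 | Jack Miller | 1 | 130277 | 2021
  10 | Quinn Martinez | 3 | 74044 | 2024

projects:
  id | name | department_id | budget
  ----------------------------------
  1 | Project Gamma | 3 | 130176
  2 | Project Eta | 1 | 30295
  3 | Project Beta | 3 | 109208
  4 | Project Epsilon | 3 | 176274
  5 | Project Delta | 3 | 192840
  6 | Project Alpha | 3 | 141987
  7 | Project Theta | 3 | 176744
SELECT p.name FROM departments p LEFT JOIN employees c ON c.department_id = p.id WHERE c.id IS NULL

Execution result:
(no rows)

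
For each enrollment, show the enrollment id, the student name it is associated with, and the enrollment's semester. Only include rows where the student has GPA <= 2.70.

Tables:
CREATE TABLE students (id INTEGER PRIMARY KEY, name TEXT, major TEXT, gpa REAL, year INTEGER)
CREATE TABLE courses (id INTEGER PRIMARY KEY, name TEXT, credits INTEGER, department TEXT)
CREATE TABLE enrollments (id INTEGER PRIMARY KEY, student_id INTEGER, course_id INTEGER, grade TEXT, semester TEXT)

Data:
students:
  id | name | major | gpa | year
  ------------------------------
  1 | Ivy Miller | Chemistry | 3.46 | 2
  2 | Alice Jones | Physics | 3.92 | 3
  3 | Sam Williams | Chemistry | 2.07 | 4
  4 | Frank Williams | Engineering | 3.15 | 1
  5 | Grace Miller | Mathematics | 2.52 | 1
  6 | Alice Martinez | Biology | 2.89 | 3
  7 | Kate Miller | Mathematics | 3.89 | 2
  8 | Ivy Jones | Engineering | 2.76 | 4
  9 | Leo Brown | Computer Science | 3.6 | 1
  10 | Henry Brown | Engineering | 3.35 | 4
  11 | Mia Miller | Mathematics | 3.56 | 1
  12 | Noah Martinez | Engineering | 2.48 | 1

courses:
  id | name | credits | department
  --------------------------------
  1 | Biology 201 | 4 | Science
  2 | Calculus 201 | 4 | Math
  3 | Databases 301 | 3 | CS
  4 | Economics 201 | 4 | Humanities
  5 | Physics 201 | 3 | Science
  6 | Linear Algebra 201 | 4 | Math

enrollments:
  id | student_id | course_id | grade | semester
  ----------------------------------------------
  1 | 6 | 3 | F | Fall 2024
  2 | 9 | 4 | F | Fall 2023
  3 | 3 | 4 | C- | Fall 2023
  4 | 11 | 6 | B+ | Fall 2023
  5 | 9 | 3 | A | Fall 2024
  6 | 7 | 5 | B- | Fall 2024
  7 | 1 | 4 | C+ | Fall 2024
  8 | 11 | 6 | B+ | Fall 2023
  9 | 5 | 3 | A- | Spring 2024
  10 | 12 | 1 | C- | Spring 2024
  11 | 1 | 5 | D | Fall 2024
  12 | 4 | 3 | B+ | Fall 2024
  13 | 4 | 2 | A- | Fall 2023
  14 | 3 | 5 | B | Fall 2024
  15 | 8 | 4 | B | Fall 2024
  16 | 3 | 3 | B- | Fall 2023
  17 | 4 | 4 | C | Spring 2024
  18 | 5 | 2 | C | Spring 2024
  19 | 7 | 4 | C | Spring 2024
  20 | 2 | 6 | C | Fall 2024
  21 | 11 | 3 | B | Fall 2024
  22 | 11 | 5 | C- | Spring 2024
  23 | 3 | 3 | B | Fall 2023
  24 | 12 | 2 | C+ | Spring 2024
SELECT c.id, p.name AS student, c.semester FROM enrollments c JOIN students p ON c.student_id = p.id WHERE p.gpa <= 2.7

Execution result:
id | student | semester
3 | Sam Williams | Fall 2023
9 | Grace Miller | Spring 2024
10 | Noah Martinez | Spring 2024
14 | Sam Williams | Fall 2024
16 | Sam Williams | Fall 2023
18 | Grace Miller | Spring 2024
23 | Sam Williams | Fall 2023
24 | Noah Martinez | Spring 2024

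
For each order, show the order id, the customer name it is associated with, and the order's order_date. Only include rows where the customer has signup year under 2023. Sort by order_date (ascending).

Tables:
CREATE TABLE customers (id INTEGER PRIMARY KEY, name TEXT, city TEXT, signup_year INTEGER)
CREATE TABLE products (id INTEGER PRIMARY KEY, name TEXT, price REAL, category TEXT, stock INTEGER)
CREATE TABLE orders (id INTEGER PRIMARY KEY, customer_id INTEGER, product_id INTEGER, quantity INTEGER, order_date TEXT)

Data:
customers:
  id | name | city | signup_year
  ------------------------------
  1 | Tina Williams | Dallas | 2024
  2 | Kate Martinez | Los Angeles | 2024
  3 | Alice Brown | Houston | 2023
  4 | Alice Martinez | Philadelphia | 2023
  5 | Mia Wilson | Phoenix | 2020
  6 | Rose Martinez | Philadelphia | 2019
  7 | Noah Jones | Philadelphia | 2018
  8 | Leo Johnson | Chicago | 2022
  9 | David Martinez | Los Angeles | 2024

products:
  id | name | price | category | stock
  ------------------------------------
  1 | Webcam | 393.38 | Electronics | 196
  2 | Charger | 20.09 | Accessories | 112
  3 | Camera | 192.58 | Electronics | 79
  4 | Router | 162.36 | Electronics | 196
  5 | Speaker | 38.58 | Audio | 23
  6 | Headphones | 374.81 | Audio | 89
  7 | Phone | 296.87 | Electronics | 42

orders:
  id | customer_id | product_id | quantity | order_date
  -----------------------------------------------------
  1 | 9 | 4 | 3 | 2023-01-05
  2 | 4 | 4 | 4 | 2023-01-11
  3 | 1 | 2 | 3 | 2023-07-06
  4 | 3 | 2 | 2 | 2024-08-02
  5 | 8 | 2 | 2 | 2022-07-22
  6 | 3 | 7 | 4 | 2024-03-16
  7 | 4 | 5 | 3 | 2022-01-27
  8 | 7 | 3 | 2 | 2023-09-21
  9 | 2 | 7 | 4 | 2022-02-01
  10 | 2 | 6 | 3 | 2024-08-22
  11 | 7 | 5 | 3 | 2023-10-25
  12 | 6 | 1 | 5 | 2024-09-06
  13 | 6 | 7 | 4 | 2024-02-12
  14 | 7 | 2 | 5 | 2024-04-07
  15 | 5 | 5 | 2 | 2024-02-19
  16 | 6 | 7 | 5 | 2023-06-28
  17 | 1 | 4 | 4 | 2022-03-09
SELECT c.id, p.name AS customer, c.order_date FROM orders c JOIN customers p ON c.customer_id = p.id WHERE p.signup_year < 2023 ORDER BY c.order_date ASC

Execution result:
id | customer | order_date
5 | Leo Johnson | 2022-07-22
16 | Rose Martinez | 2023-06-28
8 | Noah Jones | 2023-09-21
11 | Noah Jones | 2023-10-25
13 | Rose Martinez | 2024-02-12
15 | Mia Wilson | 2024-02-19
14 | Noah Jones | 2024-04-07
12 | Rose Martinez | 2024-09-06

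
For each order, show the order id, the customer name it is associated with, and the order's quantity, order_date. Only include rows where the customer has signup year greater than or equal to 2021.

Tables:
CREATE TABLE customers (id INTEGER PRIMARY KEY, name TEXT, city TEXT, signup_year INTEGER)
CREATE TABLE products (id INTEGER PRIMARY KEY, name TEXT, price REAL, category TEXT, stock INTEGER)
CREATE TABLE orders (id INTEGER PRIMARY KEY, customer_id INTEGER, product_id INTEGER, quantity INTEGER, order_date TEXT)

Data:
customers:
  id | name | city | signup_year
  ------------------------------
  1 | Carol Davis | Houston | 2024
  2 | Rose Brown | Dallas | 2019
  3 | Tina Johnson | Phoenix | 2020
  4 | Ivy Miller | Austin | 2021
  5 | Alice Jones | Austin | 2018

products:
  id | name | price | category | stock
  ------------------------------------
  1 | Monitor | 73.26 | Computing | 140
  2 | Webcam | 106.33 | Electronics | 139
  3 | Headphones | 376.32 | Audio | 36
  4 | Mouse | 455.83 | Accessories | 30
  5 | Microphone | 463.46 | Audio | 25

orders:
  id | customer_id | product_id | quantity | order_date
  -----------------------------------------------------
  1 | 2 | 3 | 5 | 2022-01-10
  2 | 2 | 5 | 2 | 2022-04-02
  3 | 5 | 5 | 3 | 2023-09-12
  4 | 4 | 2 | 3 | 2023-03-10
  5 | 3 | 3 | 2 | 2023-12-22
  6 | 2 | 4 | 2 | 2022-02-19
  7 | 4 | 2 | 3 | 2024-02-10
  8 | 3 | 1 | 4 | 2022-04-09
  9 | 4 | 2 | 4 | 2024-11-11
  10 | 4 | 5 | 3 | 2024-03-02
SELECT c.id, p.name AS customer, c.quantity, c.order_date FROM orders c JOIN customers p ON c.customer_id = p.id WHERE p.signup_year >= 2021

Execution result:
id | customer | quantity | order_date
4 | Ivy Miller | 3 | 2023-03-10
7 | Ivy Miller | 3 | 2024-02-10
9 | Ivy Miller | 4 | 2024-11-11
10 | Ivy Miller | 3 | 2024-03-02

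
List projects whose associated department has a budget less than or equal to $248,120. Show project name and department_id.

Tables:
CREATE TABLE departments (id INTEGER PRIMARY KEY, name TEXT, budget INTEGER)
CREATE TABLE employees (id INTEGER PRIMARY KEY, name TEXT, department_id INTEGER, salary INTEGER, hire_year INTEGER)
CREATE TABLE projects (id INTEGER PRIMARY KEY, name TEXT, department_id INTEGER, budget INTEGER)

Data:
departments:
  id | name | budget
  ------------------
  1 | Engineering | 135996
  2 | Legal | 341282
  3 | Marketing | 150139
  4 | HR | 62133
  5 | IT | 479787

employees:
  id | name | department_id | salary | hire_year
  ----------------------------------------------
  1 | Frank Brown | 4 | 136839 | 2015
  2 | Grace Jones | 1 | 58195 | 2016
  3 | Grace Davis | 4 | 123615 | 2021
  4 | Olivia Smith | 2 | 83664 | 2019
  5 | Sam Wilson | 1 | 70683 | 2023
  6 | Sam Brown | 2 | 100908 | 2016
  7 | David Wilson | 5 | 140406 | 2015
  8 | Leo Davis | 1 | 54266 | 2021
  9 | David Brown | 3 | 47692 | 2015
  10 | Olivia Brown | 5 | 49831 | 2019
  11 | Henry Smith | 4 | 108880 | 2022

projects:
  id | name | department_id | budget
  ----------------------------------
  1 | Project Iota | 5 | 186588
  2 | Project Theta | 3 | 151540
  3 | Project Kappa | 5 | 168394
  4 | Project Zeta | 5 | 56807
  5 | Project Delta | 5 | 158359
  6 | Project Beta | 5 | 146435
SELECT name, department_id FROM projects WHERE department_id IN (SELECT id FROM departments WHERE budget <= 248120)

Execution result:
name | department_id
Project Theta | 3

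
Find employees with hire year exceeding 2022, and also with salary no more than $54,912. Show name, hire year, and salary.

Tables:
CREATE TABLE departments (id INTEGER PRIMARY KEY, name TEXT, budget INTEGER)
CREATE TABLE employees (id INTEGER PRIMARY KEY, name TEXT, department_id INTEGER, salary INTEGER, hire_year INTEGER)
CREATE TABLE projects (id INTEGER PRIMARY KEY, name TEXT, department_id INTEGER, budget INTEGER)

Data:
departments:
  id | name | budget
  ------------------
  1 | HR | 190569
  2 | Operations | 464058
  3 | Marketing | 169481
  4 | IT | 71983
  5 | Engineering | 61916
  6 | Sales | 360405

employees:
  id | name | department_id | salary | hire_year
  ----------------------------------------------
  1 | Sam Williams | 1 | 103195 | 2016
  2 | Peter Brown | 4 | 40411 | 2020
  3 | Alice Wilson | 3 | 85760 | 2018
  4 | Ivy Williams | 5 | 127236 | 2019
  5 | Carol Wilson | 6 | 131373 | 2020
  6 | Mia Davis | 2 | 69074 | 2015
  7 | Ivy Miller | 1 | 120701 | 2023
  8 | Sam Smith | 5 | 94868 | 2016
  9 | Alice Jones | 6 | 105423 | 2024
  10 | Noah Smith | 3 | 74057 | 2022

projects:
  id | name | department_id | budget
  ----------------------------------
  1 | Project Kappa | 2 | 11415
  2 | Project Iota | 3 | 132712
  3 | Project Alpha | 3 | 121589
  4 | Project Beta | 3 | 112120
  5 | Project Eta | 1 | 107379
SELECT name, hire_year, salary FROM employees WHERE hire_year > 2022 AND salary <= 54912

Execution result:
(no rows)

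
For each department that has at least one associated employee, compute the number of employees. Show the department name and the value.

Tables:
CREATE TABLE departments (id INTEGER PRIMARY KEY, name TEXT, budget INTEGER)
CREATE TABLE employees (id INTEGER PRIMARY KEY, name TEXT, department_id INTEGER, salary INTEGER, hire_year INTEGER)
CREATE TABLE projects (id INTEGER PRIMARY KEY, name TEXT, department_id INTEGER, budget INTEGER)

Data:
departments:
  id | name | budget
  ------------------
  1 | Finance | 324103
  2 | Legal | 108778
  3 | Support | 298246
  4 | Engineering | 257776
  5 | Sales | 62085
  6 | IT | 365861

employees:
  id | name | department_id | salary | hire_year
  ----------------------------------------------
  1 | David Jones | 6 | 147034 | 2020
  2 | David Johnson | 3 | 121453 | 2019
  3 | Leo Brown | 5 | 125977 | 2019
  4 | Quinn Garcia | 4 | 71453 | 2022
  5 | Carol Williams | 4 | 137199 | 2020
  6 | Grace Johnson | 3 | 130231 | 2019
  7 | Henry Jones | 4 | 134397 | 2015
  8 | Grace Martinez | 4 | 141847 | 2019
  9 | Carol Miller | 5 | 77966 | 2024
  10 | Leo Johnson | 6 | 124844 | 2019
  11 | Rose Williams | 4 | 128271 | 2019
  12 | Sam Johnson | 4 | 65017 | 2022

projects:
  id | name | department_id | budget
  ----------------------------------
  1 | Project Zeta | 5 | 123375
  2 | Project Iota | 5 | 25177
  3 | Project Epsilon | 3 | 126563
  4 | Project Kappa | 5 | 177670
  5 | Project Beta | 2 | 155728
SELECT p.name, COUNT(*) AS n FROM employees c JOIN departments p ON c.department_id = p.id GROUP BY p.id, p.name

Execution result:
name | n
Support | 2
Engineering | 6
Sales | 2
IT | 2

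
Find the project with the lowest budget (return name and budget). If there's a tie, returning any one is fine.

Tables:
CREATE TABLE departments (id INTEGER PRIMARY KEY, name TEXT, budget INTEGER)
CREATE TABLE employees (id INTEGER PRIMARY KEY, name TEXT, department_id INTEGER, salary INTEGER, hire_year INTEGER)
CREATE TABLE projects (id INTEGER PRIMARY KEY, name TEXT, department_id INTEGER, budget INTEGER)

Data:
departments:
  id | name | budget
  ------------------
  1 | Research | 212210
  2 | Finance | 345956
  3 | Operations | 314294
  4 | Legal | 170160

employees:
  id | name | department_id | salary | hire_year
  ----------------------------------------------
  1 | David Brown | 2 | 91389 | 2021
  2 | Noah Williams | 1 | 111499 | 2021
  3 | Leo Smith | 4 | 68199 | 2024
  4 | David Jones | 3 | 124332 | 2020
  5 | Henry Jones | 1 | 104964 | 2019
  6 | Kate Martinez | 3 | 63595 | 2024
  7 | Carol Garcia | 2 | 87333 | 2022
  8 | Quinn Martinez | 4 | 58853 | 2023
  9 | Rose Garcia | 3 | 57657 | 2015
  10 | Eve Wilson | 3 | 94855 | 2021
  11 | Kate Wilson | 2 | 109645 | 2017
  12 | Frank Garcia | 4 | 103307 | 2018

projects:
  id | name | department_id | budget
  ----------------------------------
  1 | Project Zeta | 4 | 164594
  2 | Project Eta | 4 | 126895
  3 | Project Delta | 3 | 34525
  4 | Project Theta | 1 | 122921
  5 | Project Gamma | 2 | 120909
SELECT name, budget FROM projects ORDER BY budget ASC LIMIT 1

Execution result:
name | budget
Project Delta | 34525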